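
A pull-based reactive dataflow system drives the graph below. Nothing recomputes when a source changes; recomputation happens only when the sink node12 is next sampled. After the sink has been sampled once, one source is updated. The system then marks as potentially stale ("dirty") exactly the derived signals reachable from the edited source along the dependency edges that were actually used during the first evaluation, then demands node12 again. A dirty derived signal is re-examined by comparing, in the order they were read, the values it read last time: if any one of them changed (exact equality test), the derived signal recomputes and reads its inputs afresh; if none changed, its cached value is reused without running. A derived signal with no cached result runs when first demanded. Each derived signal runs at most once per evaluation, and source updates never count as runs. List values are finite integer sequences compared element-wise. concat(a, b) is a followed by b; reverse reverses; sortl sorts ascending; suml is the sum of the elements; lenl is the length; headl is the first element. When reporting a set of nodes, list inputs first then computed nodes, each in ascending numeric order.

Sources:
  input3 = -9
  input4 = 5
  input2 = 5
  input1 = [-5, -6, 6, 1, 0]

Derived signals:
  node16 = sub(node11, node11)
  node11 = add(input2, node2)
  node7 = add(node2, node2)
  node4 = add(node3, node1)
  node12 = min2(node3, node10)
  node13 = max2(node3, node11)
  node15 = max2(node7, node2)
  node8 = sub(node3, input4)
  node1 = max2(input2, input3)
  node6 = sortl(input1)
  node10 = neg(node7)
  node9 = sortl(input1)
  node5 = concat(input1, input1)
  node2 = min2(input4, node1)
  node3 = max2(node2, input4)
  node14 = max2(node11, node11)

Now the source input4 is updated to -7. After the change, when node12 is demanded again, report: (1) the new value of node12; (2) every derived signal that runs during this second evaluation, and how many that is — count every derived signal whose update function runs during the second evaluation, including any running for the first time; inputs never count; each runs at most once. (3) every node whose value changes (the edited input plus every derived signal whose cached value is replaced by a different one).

First evaluation (everything demanded from the output):
  node1 = max2(5, -9) = 5
  node2 = min2(5, 5) = 5
  node3 = max2(5, 5) = 5
  node7 = add(5, 5) = 10
  node10 = neg(10) = -10
  node12 = min2(5, -10) = -10

Propagation after the edit:
  node2: runs — input4 5->-7; result -7.
  node3: runs — node2 5->-7; input4 5->-7; result -7.
  node7: runs — node2 5->-7; node2 5->-7; result -14.
  node10: runs — node7 10->-14; result 14.
  node12: runs — node3 5->-7; node10 -10->14; result -7.

New value of node12: -7.
Derived signals that run: node2, node3, node7, node10, node12 — 5 in total.
Values that change: input4, node2, node3, node7, node10, node12.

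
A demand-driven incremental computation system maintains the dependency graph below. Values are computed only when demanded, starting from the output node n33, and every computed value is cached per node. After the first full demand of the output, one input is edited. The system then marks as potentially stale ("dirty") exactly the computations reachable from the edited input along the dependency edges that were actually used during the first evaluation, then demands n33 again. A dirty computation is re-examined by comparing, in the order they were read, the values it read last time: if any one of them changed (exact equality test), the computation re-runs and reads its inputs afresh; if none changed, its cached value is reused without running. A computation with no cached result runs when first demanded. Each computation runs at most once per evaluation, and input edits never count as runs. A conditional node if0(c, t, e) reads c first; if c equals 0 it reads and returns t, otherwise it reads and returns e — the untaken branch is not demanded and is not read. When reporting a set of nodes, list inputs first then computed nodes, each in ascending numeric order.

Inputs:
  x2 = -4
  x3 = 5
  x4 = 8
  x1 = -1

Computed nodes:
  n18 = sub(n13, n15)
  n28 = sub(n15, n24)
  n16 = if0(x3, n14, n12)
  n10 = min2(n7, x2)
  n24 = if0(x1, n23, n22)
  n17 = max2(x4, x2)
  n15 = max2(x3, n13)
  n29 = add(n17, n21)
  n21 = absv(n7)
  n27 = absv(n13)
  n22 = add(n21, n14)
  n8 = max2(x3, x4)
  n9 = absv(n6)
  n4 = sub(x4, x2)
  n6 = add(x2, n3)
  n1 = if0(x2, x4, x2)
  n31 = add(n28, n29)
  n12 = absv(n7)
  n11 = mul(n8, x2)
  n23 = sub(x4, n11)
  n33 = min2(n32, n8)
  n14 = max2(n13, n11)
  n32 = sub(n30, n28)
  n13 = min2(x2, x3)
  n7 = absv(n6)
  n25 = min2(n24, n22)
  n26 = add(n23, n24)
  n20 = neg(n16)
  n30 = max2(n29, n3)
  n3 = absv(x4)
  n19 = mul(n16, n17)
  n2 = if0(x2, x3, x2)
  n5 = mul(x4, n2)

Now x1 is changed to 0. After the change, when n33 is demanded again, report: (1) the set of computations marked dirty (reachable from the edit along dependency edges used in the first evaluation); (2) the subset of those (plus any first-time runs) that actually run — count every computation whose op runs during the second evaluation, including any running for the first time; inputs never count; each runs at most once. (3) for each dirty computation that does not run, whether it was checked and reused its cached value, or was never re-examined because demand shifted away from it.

Marked dirty: n24, n28, n32, n33.
Computations that run: n23, n24, n28, n32, n33 — 5 in total.
Every dirty computation ran.
Key observation: a condition flipped, so demand reaches new nodes — n23 runs for the first time.

First evaluation (everything demanded from the output):
  n3 = absv(8) = 8
  n6 = add(-4, 8) = 4
  n7 = absv(4) = 4
  n8 = max2(5, 8) = 8
  n11 = mul(8, -4) = -32
  n13 = min2(-4, 5) = -4
  n14 = max2(-4, -32) = -4
  n15 = max2(5, -4) = 5
  n17 = max2(8, -4) = 8
  n21 = absv(4) = 4
  n22 = add(4, -4) = 0
  n24 = if0(x1=-1 -> else branch n22) = 0
  n28 = sub(5, 0) = 5
  n29 = add(8, 4) = 12
  n30 = max2(12, 8) = 12
  n32 = sub(12, 5) = 7
  n33 = min2(7, 8) = 7

Propagation after the edit:
  n23: demanded for the first time — runs, produces 40.
  n24: runs — x1 -1->0; result 40.
  n28: runs — n24 0->40; result -35.
  n32: runs — n28 5->-35; result 47.
  n33: runs — n32 7->47; result 8.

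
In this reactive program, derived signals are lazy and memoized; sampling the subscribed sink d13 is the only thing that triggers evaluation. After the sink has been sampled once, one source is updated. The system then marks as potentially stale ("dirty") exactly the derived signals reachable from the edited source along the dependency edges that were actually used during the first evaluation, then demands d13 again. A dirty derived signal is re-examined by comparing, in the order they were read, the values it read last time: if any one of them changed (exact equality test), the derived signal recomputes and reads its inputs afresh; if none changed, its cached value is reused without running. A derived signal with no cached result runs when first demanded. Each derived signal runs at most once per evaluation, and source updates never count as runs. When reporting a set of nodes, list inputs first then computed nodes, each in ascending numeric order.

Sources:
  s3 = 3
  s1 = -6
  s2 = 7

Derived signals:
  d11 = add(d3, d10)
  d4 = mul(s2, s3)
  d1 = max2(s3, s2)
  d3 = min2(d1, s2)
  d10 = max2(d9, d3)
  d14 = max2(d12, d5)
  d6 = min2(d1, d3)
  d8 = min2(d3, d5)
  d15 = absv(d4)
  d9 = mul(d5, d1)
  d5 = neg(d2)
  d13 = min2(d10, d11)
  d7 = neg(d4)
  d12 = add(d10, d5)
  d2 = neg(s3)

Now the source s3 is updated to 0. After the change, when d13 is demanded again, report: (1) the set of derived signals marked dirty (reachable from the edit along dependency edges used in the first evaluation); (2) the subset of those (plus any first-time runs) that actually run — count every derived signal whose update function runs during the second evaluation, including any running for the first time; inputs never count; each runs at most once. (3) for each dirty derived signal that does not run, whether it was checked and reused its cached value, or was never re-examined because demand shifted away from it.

The edit dirties: d1, d2, d3, d5, d9, d10, d11, d13.
7 derived signals run: d1, d2, d5, d9, d10, d11, d13.
Cache hits after checking: d3.
Note where the cutoff bites: d3 is checked, finds nothing changed, and keeps its cache.

First demand of the output computes:
  d1 = max2(3, 7) = 7
  d2 = neg(3) = -3
  d3 = min2(7, 7) = 7
  d5 = neg(-3) = 3
  d9 = mul(3, 7) = 21
  d10 = max2(21, 7) = 21
  d11 = add(7, 21) = 28
  d13 = min2(21, 28) = 21

After the edit, cleaning proceeds:
  d1: a read changed (s3 3->0) — executes, giving 7 — identical to its old value.
  d2: a read changed (s3 3->0) — executes, giving 0.
  d3: dirty, but its reads are unchanged (d1 unchanged, s2 unchanged); cached 7 stands.
  d5: a read changed (d2 -3->0) — executes, giving 0.
  d9: a read changed (d5 3->0) — executes, giving 0.
  d10: a read changed (d9 21->0) — executes, giving 7.
  d11: a read changed (d10 21->7) — executes, giving 14.
  d13: a read changed (d10 21->7; d11 28->14) — executes, giving 7.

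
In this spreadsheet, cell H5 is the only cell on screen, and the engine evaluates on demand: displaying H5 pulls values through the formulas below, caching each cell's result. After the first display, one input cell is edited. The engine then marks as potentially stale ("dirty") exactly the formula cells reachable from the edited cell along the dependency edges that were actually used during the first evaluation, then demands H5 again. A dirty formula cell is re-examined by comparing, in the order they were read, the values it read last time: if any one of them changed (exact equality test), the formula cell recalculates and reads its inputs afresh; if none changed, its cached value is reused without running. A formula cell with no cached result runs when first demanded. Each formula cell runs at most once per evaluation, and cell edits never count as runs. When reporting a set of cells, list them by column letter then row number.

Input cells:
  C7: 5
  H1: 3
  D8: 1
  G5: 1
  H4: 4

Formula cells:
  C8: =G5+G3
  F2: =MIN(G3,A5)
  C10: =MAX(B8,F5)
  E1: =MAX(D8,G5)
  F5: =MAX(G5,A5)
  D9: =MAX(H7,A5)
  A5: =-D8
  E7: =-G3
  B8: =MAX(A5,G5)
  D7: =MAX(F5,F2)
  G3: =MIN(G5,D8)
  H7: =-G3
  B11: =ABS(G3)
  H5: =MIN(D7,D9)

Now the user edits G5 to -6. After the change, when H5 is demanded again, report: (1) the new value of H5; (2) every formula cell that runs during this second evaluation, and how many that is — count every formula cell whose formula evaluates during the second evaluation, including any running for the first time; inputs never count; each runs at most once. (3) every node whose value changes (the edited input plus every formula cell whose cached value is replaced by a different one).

H5 now evaluates to -1.
Run set: D7, D9, F2, F5, G3, H5, H7 (7 run).
Changed values: D7, D9, F2, F5, G3, G5, H7.

Initial pass — values computed on the first demand:
  A5 = -(1) = -1
  F5 = MAX(1, -1) = 1
  G3 = MIN(1, 1) = 1
  F2 = MIN(1, -1) = -1
  D7 = MAX(1, -1) = 1
  H7 = -(1) = -1
  D9 = MAX(-1, -1) = -1
  H5 = MIN(1, -1) = -1

Second demand — change propagation:
  F5: re-runs because G5 1->-6; new result -1.
  G3: re-runs because G5 1->-6; new result -6.
  F2: re-runs because G3 1->-6; new result -6.
  D7: re-runs because F5 1->-1; F2 -1->-6; new result -1.
  H7: re-runs because G3 1->-6; new result 6.
  D9: re-runs because H7 -1->6; new result 6.
  H5: re-runs because D7 1->-1; D9 -1->6; new result -1 (unchanged).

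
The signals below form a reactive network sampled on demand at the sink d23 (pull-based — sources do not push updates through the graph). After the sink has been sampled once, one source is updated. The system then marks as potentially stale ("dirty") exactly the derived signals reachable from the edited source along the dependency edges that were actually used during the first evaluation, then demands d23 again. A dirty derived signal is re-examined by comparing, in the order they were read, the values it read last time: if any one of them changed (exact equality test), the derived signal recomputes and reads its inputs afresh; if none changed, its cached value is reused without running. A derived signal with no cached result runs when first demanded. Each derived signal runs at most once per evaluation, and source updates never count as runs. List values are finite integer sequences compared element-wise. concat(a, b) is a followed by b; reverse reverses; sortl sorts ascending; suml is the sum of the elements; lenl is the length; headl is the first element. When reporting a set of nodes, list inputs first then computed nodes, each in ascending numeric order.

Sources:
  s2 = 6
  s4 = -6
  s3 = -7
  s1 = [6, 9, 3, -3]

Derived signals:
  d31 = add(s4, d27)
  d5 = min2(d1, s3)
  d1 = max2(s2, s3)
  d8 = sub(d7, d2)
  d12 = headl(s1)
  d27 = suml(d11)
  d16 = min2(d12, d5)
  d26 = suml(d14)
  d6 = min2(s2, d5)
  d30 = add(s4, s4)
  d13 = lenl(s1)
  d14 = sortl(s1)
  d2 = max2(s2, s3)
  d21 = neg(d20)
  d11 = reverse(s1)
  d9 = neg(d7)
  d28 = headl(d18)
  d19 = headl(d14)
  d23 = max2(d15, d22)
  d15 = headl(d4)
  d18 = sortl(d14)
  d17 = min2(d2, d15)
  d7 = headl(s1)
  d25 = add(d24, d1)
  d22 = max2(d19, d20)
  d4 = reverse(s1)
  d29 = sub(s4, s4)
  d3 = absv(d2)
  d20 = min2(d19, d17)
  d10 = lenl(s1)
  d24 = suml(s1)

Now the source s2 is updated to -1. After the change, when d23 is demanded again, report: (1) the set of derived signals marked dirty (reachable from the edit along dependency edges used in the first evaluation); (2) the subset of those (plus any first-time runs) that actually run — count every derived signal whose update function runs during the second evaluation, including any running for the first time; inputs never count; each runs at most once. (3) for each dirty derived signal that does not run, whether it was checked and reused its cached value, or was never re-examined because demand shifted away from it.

Dirty set: d2, d17, d20, d22, d23.
Run set: d2, d17 (2 run).
Re-examined without running (cache reused): d20, d22, d23.
The important point: d17 recomputes to an identical value, and the output ends up unchanged.

Initial pass — values computed on the first demand:
  d2 = max2(6, -7) = 6
  d4 = reverse([6, 9, 3, -3]) = [-3, 3, 9, 6]
  d14 = sortl([6, 9, 3, -3]) = [-3, 3, 6, 9]
  d15 = headl([-3, 3, 9, 6]) = -3
  d17 = min2(6, -3) = -3
  d19 = headl([-3, 3, 6, 9]) = -3
  d20 = min2(-3, -3) = -3
  d22 = max2(-3, -3) = -3
  d23 = max2(-3, -3) = -3

Second demand — change propagation:
  d2: re-runs because s2 6->-1; new result -1.
  d17: re-runs because d2 6->-1; new result -3 (unchanged).
  d20: re-examined; everything it read last time is the same (d19 unchanged, d17 unchanged) — cache -3 kept, no run.
  d22: re-examined; everything it read last time is the same (d19 unchanged, d20 unchanged) — cache -3 kept, no run.
  d23: re-examined; everything it read last time is the same (d15 unchanged, d22 unchanged) — cache -3 kept, no run.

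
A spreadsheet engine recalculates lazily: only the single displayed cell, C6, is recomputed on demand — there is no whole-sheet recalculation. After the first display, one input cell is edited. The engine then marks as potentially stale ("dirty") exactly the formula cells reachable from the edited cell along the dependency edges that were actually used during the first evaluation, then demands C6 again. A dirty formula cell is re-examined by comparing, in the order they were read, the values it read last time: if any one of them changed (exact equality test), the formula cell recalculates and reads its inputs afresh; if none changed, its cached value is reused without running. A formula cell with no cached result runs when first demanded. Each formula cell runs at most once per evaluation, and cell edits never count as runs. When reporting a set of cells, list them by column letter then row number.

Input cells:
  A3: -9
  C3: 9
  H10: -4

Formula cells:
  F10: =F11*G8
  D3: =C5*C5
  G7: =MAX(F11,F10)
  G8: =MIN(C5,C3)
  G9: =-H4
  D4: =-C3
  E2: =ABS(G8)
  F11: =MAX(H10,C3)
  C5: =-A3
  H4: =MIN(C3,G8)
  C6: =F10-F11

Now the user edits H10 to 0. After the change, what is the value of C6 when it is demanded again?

New value of C6: 72.
Key observation: the change is absorbed at F11 — it re-runs but produces the same value, and the output's value is unchanged.

First evaluation (everything demanded from the output):
  C5 = -(-9) = 9
  F11 = MAX(-4, 9) = 9
  G8 = MIN(9, 9) = 9
  F10 = 9 * 9 = 81
  C6 = 81 - 9 = 72

Propagation after the edit:
  F11: runs — H10 -4->0; result 9 (same value as before).
  F10: checked — values it read are unchanged (F11 unchanged, G8 unchanged); reused cached 81 without running.
  C6: checked — values it read are unchanged (F10 unchanged, F11 unchanged); reused cached 72 without running.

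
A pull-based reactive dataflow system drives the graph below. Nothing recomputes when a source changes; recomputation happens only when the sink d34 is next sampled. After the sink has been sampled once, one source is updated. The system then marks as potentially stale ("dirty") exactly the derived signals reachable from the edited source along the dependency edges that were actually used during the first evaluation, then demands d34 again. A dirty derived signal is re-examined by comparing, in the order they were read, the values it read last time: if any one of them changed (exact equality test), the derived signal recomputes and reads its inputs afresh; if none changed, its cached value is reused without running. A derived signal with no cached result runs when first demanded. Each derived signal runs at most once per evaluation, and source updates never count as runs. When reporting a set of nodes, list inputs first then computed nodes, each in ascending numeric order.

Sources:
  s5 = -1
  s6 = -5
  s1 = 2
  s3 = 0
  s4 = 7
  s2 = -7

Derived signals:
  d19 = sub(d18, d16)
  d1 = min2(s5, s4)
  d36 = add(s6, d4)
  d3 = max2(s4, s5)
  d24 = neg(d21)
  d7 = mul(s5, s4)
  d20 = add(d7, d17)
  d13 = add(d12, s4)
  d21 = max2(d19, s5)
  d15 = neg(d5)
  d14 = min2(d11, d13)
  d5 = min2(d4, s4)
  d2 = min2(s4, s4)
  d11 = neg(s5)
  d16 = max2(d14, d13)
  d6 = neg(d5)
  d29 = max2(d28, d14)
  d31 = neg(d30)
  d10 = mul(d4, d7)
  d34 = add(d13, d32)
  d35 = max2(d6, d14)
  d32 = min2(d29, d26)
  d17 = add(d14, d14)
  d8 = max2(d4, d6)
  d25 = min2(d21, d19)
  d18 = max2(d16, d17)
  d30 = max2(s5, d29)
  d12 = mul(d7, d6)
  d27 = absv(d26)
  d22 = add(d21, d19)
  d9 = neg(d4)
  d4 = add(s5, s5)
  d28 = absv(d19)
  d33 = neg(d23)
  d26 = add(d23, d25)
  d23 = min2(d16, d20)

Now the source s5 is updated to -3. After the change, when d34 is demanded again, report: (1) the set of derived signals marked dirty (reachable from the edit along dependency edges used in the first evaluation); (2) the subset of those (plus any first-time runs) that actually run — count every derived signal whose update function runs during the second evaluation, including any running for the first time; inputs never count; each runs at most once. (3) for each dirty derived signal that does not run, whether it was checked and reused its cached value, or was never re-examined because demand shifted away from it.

Marked dirty: d4, d5, d6, d7, d11, d12, d13, d14, d16, d17, d18, d19, d20, d21, d23, d25, d26, d28, d29, d32, d34.
Derived signals that run: d4, d5, d6, d7, d11, d12, d13, d14, d16, d17, d18, d19, d20, d21, d23, d26, d29, d32, d34 — 19 in total.
Checked but reused from cache: d25, d28.
Key observation: the cutoff stops propagation at d25 — its inputs' values are unchanged, so it reuses its cache.

First evaluation (everything demanded from the output):
  d4 = add(-1, -1) = -2
  d5 = min2(-2, 7) = -2
  d6 = neg(-2) = 2
  d7 = mul(-1, 7) = -7
  d11 = neg(-1) = 1
  d12 = mul(-7, 2) = -14
  d13 = add(-14, 7) = -7
  d14 = min2(1, -7) = -7
  d16 = max2(-7, -7) = -7
  d17 = add(-7, -7) = -14
  d18 = max2(-7, -14) = -7
  d19 = sub(-7, -7) = 0
  d20 = add(-7, -14) = -21
  d21 = max2(0, -1) = 0
  d23 = min2(-7, -21) = -21
  d25 = min2(0, 0) = 0
  d26 = add(-21, 0) = -21
  d28 = absv(0) = 0
  d29 = max2(0, -7) = 0
  d32 = min2(0, -21) = -21
  d34 = add(-7, -21) = -28

Propagation after the edit:
  d4: runs — s5 -1->-3; s5 -1->-3; result -6.
  d5: runs — d4 -2->-6; result -6.
  d6: runs — d5 -2->-6; result 6.
  d7: runs — s5 -1->-3; result -21.
  d11: runs — s5 -1->-3; result 3.
  d12: runs — d7 -7->-21; d6 2->6; result -126.
  d13: runs — d12 -14->-126; result -119.
  d14: runs — d11 1->3; d13 -7->-119; result -119.
  d16: runs — d14 -7->-119; d13 -7->-119; result -119.
  d17: runs — d14 -7->-119; d14 -7->-119; result -238.
  d18: runs — d16 -7->-119; d17 -14->-238; result -119.
  d19: runs — d18 -7->-119; d16 -7->-119; result 0 (same value as before).
  d20: runs — d7 -7->-21; d17 -14->-238; result -259.
  d21: runs — s5 -1->-3; result 0 (same value as before).
  d23: runs — d16 -7->-119; d20 -21->-259; result -259.
  d25: checked — values it read are unchanged (d21 unchanged, d19 unchanged); reused cached 0 without running.
  d26: runs — d23 -21->-259; result -259.
  d28: checked — values it read are unchanged (d19 unchanged); reused cached 0 without running.
  d29: runs — d14 -7->-119; result 0 (same value as before).
  d32: runs — d26 -21->-259; result -259.
  d34: runs — d13 -7->-119; d32 -21->-259; result -378.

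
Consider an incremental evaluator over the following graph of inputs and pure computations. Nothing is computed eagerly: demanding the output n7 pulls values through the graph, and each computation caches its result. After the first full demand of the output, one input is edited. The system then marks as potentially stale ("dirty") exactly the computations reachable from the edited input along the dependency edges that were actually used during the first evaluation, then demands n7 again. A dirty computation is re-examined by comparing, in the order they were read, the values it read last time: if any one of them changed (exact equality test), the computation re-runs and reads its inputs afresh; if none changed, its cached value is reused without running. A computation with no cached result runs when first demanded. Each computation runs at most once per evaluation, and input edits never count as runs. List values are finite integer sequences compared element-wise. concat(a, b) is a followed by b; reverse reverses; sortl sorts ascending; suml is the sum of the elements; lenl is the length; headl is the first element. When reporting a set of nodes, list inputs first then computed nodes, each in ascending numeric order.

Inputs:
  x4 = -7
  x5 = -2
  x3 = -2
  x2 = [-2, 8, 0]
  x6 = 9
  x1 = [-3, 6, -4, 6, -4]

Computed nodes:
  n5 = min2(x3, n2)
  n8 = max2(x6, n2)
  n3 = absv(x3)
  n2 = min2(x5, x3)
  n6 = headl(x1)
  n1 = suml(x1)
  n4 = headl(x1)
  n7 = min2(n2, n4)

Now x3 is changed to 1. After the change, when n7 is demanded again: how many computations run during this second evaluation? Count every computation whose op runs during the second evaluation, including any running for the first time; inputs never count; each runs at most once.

Run set: n2 (1 run).
The important point: n2 recomputes to an identical value, and the output ends up unchanged.

Initial pass — values computed on the first demand:
  n2 = min2(-2, -2) = -2
  n4 = headl([-3, 6, -4, 6, -4]) = -3
  n7 = min2(-2, -3) = -3

Second demand — change propagation:
  n2: re-runs because x3 -2->1; new result -2 (unchanged).
  n7: re-examined; everything it read last time is the same (n2 unchanged, n4 unchanged) — cache -3 kept, no run.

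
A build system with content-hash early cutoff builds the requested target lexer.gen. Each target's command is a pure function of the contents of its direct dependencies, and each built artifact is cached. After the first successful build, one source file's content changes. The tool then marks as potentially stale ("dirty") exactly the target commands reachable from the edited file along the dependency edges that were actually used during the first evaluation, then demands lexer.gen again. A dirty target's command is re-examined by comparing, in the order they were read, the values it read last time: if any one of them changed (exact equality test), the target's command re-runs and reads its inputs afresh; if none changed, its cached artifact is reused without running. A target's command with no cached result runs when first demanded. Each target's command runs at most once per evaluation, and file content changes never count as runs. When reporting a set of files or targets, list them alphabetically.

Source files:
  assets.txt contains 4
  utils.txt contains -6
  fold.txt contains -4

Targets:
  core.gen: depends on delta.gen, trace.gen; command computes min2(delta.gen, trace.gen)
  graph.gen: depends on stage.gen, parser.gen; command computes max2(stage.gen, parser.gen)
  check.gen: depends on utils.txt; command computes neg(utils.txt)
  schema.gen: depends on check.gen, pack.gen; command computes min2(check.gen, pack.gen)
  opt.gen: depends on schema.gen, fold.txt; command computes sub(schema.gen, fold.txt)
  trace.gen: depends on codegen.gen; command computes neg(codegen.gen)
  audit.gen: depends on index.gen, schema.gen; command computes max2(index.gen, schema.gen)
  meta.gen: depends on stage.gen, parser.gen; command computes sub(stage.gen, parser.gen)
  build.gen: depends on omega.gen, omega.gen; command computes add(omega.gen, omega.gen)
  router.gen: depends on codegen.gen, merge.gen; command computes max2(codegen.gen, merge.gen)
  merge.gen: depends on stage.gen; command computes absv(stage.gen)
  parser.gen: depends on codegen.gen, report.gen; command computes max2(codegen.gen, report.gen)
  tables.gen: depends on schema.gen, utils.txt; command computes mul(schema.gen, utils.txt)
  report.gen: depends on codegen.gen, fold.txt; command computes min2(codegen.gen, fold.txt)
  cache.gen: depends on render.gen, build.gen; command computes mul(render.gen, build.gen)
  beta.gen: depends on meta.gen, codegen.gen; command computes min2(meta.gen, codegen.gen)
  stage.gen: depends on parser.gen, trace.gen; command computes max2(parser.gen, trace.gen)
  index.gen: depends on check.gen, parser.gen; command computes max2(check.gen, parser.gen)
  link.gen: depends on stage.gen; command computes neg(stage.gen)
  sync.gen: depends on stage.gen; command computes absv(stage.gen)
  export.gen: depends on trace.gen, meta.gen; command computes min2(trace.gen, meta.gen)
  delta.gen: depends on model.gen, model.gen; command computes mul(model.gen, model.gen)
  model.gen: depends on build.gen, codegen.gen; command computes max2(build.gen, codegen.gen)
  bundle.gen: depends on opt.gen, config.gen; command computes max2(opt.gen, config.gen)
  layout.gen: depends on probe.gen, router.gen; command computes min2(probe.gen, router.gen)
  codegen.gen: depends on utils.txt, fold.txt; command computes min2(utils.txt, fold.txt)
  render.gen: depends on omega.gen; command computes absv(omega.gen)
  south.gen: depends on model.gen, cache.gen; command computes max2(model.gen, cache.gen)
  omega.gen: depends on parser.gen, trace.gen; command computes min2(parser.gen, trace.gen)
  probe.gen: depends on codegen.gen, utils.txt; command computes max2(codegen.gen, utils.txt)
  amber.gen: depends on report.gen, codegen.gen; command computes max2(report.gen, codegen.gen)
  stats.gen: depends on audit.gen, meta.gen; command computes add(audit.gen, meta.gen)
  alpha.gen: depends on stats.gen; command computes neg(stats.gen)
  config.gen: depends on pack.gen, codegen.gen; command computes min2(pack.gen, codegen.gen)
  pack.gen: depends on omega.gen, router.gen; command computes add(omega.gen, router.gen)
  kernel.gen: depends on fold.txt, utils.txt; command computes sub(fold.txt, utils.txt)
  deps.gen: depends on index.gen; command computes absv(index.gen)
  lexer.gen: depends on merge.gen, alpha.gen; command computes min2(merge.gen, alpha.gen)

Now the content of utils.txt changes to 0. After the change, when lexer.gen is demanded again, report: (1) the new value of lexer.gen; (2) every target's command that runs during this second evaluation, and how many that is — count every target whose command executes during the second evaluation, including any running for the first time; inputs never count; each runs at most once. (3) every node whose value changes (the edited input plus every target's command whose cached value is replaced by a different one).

New value of lexer.gen: -8.
Target commands that run: alpha.gen, audit.gen, check.gen, codegen.gen, index.gen, lexer.gen, merge.gen, meta.gen, omega.gen, pack.gen, parser.gen, report.gen, router.gen, schema.gen, stage.gen, stats.gen, trace.gen — 17 in total.
Values that change: alpha.gen, audit.gen, check.gen, codegen.gen, index.gen, lexer.gen, merge.gen, meta.gen, omega.gen, parser.gen, report.gen, router.gen, stage.gen, stats.gen, trace.gen, utils.txt.

First evaluation (everything demanded from the output):
  check.gen = neg(-6) = 6
  codegen.gen = min2(-6, -4) = -6
  report.gen = min2(-6, -4) = -6
  parser.gen = max2(-6, -6) = -6
  index.gen = max2(6, -6) = 6
  trace.gen = neg(-6) = 6
  omega.gen = min2(-6, 6) = -6
  stage.gen = max2(-6, 6) = 6
  merge.gen = absv(6) = 6
  meta.gen = sub(6, -6) = 12
  router.gen = max2(-6, 6) = 6
  pack.gen = add(-6, 6) = 0
  schema.gen = min2(6, 0) = 0
  audit.gen = max2(6, 0) = 6
  stats.gen = add(6, 12) = 18
  alpha.gen = neg(18) = -18
  lexer.gen = min2(6, -18) = -18

Propagation after the edit:
  check.gen: runs — utils.txt -6->0; result 0.
  codegen.gen: runs — utils.txt -6->0; result -4.
  report.gen: runs — codegen.gen -6->-4; result -4.
  parser.gen: runs — codegen.gen -6->-4; report.gen -6->-4; result -4.
  index.gen: runs — check.gen 6->0; parser.gen -6->-4; result 0.
  trace.gen: runs — codegen.gen -6->-4; result 4.
  omega.gen: runs — parser.gen -6->-4; trace.gen 6->4; result -4.
  stage.gen: runs — parser.gen -6->-4; trace.gen 6->4; result 4.
  merge.gen: runs — stage.gen 6->4; result 4.
  meta.gen: runs — stage.gen 6->4; parser.gen -6->-4; result 8.
  router.gen: runs — codegen.gen -6->-4; merge.gen 6->4; result 4.
  pack.gen: runs — omega.gen -6->-4; router.gen 6->4; result 0 (same value as before).
  schema.gen: runs — check.gen 6->0; result 0 (same value as before).
  audit.gen: runs — index.gen 6->0; result 0.
  stats.gen: runs — audit.gen 6->0; meta.gen 12->8; result 8.
  alpha.gen: runs — stats.gen 18->8; result -8.
  lexer.gen: runs — merge.gen 6->4; alpha.gen -18->-8; result -8.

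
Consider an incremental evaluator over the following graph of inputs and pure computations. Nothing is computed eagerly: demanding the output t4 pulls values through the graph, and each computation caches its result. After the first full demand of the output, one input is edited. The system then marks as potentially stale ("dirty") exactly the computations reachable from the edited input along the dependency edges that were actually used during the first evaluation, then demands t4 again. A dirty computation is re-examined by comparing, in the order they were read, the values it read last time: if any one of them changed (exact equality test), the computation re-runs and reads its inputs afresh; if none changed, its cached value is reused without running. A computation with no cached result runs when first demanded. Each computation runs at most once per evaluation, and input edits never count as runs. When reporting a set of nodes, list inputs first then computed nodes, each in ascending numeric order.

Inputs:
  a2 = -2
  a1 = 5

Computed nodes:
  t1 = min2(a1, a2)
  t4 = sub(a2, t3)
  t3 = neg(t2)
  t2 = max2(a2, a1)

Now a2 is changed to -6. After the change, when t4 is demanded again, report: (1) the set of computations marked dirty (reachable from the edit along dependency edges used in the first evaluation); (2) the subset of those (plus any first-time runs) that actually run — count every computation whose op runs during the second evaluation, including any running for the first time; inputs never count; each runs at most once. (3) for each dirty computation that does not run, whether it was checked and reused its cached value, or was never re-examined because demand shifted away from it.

Initial pass — values computed on the first demand:
  t2 = max2(-2, 5) = 5
  t3 = neg(5) = -5
  t4 = sub(-2, -5) = 3

Second demand — change propagation:
  t2: re-runs because a2 -2->-6; new result 5 (unchanged).
  t3: re-examined; everything it read last time is the same (t2 unchanged) — cache -5 kept, no run.
  t4: re-runs because a2 -2->-6; new result -1.

The important point: at t3 every value read last time is unchanged, so the dirty flag clears without a run.

Dirty set: t2, t3, t4.
Run set: t2, t4 (2 run).
Re-examined without running (cache reused): t3.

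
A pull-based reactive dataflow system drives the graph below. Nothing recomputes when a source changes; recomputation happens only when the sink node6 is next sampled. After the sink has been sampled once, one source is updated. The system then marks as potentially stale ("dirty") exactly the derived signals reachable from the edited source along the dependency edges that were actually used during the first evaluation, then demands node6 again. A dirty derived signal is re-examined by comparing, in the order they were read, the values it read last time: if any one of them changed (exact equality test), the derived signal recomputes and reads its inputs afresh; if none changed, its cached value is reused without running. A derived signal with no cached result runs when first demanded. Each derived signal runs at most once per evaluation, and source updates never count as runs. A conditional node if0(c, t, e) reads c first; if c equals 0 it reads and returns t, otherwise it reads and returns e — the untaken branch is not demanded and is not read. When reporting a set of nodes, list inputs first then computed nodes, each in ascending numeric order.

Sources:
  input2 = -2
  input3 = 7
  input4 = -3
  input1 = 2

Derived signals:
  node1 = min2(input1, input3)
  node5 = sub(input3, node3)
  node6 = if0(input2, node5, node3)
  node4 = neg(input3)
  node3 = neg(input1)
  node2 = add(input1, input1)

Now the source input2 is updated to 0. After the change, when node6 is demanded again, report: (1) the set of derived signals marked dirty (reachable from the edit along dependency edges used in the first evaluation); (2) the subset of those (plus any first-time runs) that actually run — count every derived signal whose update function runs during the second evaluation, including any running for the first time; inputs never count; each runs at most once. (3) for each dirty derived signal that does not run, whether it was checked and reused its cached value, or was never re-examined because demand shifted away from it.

Marked dirty: node6.
Derived signals that run: node5, node6 — 2 in total.
Every dirty derived signal ran.
Key observation: a condition flipped, so demand reaches new nodes — node5 runs for the first time.

First evaluation (everything demanded from the output):
  node3 = neg(2) = -2
  node6 = if0(input2=-2 -> else branch node3) = -2

Propagation after the edit:
  node5: demanded for the first time — runs, produces 9.
  node6: runs — input2 -2->0; result 9.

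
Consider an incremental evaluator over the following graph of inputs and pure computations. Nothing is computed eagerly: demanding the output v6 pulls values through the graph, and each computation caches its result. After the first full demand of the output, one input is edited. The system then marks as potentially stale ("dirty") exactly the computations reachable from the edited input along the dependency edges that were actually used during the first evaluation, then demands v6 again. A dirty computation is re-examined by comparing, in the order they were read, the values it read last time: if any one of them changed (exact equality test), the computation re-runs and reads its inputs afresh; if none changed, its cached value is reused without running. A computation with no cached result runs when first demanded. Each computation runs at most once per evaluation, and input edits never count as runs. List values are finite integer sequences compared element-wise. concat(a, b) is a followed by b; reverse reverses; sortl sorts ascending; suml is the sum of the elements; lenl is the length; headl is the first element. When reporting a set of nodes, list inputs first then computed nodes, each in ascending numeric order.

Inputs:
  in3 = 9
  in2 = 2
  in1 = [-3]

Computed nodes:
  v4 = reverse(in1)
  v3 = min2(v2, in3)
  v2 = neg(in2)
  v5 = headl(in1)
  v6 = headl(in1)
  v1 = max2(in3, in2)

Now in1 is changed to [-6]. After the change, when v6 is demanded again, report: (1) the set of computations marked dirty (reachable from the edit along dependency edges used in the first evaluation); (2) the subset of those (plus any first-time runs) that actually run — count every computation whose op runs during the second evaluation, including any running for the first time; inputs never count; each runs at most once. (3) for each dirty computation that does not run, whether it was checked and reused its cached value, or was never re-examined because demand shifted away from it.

Dirty set: v6.
Run set: v6 (1 run).
All dirty computations ended up running.

Initial pass — values computed on the first demand:
  v6 = headl([-3]) = -3

Second demand — change propagation:
  v6: re-runs because in1 [-3]->[-6]; new result -6.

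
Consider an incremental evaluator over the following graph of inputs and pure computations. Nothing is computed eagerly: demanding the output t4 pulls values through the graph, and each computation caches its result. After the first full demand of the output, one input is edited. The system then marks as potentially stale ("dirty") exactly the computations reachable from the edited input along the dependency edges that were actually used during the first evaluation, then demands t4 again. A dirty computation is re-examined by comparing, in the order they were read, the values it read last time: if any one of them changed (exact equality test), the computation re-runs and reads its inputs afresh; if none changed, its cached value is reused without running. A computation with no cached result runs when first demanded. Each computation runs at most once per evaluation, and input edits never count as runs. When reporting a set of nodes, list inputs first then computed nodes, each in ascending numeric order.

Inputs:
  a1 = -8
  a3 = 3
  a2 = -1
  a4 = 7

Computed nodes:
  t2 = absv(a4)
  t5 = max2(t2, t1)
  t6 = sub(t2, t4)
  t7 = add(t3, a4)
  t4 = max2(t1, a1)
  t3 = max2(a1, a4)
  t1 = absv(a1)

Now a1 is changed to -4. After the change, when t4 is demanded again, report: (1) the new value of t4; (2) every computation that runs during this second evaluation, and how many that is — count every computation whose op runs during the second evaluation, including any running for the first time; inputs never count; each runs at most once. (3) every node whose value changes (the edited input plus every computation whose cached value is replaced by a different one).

Initial pass — values computed on the first demand:
  t1 = absv(-8) = 8
  t4 = max2(8, -8) = 8

Second demand — change propagation:
  t1: re-runs because a1 -8->-4; new result 4.
  t4: re-runs because t1 8->4; a1 -8->-4; new result 4.

t4 now evaluates to 4.
Run set: t1, t4 (2 run).
Changed values: a1, t1, t4.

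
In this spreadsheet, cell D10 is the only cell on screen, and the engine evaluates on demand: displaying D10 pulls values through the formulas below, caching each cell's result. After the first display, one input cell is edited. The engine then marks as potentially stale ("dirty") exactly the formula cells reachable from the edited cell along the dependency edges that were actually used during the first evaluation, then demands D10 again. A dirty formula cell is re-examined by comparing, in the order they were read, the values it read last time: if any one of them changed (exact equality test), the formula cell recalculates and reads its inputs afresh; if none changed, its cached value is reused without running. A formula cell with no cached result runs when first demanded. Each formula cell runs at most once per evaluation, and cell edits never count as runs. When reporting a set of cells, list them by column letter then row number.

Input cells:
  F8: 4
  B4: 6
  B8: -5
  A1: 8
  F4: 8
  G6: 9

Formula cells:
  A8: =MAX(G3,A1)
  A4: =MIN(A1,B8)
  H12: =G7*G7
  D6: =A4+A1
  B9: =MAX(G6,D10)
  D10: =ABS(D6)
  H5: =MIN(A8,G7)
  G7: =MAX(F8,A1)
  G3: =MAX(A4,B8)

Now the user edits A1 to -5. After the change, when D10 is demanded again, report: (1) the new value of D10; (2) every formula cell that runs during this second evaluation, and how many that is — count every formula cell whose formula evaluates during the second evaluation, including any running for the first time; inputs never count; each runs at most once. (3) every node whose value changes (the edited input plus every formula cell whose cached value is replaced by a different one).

D10 now evaluates to 10.
Run set: A4, D6, D10 (3 run).
Changed values: A1, D6, D10.

Initial pass — values computed on the first demand:
  A4 = MIN(8, -5) = -5
  D6 = -5 + 8 = 3
  D10 = ABS(3) = 3

Second demand — change propagation:
  A4: re-runs because A1 8->-5; new result -5 (unchanged).
  D6: re-runs because A1 8->-5; new result -10.
  D10: re-runs because D6 3->-10; new result 10.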